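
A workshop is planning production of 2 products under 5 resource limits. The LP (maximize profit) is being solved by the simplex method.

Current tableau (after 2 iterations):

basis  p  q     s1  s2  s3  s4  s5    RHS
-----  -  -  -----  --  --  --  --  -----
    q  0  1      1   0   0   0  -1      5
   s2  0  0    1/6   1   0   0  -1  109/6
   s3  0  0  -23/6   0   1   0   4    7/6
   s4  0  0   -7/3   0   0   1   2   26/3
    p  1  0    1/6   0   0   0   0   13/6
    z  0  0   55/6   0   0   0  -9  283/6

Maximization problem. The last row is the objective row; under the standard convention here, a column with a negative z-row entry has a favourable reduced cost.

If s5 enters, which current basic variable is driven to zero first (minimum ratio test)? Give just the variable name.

s3

Ratios: row 1 (q): entry -1 ≤ 0, skip; row 2 (s2): entry -1 ≤ 0, skip; row 3 (s3): (7/6)/4 = 7/24; row 4 (s4): (26/3)/2 = 13/3; row 5 (p): entry 0 ≤ 0, skip.
Minimum ratio 7/24 is in the s3 row, so s3 leaves.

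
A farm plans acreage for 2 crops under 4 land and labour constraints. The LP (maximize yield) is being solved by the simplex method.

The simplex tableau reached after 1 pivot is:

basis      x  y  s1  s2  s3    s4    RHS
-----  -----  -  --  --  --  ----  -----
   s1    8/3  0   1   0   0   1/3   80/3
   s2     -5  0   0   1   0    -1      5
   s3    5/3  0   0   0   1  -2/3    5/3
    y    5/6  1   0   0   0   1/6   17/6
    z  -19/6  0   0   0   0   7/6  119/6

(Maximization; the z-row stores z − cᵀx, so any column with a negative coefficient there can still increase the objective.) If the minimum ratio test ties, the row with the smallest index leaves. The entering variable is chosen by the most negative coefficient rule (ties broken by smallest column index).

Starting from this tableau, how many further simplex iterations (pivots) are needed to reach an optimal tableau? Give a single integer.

pivot: x in, s3 out → z = 23
pivot: s4 in, y out → z = 117/5
No improving column remains; optimal.

2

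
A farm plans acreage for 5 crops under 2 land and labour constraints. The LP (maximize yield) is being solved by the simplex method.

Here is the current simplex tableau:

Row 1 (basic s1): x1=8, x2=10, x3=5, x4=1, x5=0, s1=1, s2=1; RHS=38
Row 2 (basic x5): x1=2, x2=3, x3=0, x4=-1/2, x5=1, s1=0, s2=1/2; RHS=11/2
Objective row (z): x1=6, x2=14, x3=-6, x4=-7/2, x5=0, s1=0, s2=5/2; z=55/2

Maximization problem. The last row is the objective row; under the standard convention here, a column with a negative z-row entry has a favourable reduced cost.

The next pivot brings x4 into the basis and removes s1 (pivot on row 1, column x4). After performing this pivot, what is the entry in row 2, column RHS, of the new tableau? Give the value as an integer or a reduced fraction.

49/2

Pivot element is row 1, column x4: 1.
Normalize row 1: new (row 1, RHS) = 38/1 = 38.
row 2 ← row 2 − (-1/2)·(new row 1): 11/2 − (-1/2)·38 = 49/2.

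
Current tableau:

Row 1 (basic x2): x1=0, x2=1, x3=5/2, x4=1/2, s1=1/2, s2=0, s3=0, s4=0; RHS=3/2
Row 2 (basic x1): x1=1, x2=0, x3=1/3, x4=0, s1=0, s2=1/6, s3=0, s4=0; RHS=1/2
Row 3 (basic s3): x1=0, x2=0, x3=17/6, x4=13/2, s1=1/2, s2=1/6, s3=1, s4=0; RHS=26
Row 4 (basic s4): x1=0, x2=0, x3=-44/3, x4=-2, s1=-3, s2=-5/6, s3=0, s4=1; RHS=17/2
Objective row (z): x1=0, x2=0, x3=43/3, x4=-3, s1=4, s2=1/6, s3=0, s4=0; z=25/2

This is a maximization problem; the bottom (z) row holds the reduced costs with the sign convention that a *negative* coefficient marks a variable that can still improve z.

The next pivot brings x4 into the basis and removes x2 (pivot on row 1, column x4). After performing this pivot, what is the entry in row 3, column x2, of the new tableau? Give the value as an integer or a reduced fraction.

Pivot element is row 1, column x4: 1/2.
Normalize row 1: new (row 1, x2) = 1/(1/2) = 2.
row 3 ← row 3 − (13/2)·(new row 1): 0 − (13/2)·2 = -13.

-13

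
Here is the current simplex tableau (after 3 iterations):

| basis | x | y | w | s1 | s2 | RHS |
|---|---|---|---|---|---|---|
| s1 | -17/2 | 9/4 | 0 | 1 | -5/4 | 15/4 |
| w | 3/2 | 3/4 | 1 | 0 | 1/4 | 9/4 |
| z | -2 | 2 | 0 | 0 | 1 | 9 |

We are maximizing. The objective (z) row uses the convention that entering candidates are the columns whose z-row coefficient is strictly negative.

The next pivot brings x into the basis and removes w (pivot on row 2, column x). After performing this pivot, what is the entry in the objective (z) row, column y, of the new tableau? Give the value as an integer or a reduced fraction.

Pivot element is row 2, column x: 3/2.
Normalize row 2: new (row 2, y) = (3/4)/(3/2) = 1/2.
z-row ← z-row − (-2)·(new row 2): 2 − (-2)·(1/2) = 3.

3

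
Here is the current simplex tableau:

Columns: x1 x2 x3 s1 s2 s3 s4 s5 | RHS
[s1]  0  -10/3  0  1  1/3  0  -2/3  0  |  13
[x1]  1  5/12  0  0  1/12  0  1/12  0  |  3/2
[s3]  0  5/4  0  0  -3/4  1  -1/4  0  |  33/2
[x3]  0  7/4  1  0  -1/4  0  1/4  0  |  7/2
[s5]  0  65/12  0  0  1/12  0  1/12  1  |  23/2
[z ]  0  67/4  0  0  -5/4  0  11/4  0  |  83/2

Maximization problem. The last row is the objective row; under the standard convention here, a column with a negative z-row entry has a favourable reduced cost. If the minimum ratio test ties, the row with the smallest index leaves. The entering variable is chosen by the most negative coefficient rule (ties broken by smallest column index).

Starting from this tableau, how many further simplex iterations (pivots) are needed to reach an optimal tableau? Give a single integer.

1

pivot: s2 in, x1 out → z = 64
No improving column remains; optimal.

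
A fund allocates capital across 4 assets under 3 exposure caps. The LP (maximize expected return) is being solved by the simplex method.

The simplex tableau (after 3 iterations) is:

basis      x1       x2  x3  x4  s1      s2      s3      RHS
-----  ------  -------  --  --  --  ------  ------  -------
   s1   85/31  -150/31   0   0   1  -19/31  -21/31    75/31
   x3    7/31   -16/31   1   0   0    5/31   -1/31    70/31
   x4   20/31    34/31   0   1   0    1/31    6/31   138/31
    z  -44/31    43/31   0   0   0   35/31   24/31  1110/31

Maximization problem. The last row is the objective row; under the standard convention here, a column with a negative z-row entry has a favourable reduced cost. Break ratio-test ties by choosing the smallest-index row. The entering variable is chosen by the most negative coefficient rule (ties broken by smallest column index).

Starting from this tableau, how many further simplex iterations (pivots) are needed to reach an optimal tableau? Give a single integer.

pivot: x1 in, s1 out → z = 630/17
pivot: x2 in, x4 out → z = 39
No improving column remains; optimal.

2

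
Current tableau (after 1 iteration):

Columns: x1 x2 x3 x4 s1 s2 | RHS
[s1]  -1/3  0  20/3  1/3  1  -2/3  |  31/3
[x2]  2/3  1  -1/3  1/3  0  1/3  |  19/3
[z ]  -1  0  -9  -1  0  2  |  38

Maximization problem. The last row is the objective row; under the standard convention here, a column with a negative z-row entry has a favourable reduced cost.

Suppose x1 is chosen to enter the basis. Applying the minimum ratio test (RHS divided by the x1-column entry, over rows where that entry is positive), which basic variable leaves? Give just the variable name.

x2

Ratios: row 1 (s1): entry -1/3 ≤ 0, skip; row 2 (x2): (19/3)/(2/3) = 19/2.
Minimum ratio 19/2 is in the x2 row, so x2 leaves.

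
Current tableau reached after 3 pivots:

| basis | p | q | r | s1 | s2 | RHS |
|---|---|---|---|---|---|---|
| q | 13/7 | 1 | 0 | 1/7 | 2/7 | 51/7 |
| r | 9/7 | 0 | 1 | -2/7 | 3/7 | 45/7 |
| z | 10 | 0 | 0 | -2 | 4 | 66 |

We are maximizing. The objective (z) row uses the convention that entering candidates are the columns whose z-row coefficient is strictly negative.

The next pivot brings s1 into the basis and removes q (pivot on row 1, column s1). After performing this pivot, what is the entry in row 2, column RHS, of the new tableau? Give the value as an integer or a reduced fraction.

21

Pivot element is row 1, column s1: 1/7.
Normalize row 1: new (row 1, RHS) = (51/7)/(1/7) = 51.
row 2 ← row 2 − (-2/7)·(new row 1): 45/7 − (-2/7)·51 = 21.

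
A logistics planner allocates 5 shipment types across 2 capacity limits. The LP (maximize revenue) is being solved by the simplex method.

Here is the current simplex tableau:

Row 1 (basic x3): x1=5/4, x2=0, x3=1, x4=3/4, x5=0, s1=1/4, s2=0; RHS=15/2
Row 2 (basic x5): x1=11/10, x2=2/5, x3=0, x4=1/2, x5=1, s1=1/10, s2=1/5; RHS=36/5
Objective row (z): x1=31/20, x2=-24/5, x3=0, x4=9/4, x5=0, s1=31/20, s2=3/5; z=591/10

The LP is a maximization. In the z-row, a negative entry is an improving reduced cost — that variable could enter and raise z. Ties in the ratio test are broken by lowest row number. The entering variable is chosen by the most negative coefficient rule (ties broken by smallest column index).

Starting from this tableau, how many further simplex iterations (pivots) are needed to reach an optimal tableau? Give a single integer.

pivot: x2 in, x5 out → z = 291/2
No improving column remains; optimal.

1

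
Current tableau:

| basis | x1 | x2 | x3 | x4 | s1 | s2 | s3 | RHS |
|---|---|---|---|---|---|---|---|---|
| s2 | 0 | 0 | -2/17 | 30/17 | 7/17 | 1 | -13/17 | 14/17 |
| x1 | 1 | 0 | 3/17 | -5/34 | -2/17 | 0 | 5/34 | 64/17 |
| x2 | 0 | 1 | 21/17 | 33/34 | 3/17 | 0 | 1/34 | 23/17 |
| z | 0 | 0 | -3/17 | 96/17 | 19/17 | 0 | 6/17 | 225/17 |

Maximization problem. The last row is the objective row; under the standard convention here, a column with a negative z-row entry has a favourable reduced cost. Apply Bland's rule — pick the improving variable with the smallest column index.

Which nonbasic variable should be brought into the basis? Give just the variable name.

x3

Objective-row coefficients: x1: 0, x2: 0, x3: -3/17, x4: 96/17, s1: 19/17, s2: 0, s3: 6/17.
Improving columns: x3. Bland's rule picks the smallest column index → x3.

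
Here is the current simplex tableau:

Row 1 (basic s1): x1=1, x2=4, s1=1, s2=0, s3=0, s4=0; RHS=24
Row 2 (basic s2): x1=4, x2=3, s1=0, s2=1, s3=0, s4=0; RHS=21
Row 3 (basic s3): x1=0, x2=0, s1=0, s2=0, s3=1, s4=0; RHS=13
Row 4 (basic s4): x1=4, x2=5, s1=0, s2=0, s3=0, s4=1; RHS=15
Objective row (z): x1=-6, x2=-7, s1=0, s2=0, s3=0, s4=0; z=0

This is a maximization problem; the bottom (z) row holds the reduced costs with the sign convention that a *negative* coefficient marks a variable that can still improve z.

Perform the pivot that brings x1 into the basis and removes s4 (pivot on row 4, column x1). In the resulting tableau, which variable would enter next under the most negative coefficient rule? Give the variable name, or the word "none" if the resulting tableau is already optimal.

Pivot element 4. New z-row = old z-row − (-6)·(row 4/4).
Updated z-row coefficients: x1: 0, x2: 1/2, s1: 0, s2: 0, s3: 0, s4: 3/2.
No coefficient is strictly negative; the tableau after this pivot is optimal.

none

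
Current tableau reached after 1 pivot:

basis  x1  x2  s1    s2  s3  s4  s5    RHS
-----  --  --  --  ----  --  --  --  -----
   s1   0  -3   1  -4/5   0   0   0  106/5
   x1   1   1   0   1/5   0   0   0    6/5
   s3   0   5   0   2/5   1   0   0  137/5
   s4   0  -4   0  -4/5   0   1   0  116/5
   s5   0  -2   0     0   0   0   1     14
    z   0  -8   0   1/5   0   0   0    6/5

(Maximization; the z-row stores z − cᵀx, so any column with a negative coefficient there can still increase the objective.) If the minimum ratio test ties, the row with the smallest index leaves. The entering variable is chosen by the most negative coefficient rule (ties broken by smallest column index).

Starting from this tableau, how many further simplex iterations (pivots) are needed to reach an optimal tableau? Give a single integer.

pivot: x2 in, x1 out → z = 54/5
No improving column remains; optimal.

1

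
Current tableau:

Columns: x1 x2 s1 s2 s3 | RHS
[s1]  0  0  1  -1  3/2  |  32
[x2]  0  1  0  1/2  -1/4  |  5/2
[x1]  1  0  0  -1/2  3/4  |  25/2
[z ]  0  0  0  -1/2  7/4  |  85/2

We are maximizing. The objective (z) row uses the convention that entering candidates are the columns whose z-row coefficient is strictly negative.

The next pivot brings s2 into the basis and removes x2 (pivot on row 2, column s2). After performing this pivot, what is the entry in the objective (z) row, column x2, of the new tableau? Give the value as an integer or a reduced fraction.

1

Pivot element is row 2, column s2: 1/2.
Normalize row 2: new (row 2, x2) = 1/(1/2) = 2.
z-row ← z-row − (-1/2)·(new row 2): 0 − (-1/2)·2 = 1.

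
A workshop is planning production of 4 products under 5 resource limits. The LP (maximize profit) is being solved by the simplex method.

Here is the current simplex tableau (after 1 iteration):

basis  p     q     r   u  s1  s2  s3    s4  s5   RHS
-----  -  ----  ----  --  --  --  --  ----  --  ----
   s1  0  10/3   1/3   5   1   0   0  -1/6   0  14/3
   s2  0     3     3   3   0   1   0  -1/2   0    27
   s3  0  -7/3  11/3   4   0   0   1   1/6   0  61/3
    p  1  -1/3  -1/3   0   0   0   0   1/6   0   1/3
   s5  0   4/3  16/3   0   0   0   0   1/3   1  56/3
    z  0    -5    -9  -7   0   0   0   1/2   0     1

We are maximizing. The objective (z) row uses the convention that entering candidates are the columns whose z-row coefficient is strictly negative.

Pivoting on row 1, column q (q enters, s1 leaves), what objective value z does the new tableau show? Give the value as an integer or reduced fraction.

Minimum ratio for q: (14/3)/(10/3) = 7/5.
z changes by −(z-row coeff of q)·ratio = −(-5)·(7/5) = 7.
New z = 1 + 7 = 8.

8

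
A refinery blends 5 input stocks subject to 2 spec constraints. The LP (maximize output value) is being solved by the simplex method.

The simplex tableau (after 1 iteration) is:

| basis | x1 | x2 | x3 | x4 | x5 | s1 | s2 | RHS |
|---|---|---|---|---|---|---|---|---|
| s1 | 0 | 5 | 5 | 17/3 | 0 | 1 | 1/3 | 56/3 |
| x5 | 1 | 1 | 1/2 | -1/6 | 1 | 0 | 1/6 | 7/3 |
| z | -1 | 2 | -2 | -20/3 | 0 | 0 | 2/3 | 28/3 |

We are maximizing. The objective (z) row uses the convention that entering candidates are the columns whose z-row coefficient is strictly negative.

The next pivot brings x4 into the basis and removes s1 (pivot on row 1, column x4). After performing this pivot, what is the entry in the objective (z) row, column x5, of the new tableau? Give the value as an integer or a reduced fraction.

0

Pivot element is row 1, column x4: 17/3.
Normalize row 1: new (row 1, x5) = 0/(17/3) = 0.
z-row ← z-row − (-20/3)·(new row 1): 0 − (-20/3)·0 = 0.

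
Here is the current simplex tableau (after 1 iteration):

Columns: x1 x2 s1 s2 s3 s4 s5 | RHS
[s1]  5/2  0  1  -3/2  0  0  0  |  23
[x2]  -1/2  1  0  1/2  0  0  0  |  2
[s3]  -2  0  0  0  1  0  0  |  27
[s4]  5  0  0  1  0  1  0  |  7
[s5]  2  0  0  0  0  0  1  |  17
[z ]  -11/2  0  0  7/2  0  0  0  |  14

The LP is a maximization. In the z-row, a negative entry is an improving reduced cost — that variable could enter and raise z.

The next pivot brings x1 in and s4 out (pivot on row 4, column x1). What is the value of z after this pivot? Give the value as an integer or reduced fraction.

Minimum ratio for x1: 7/5 = 7/5.
z changes by −(z-row coeff of x1)·ratio = −(-11/2)·(7/5) = 77/10.
New z = 14 + (77/10) = 217/10.

217/10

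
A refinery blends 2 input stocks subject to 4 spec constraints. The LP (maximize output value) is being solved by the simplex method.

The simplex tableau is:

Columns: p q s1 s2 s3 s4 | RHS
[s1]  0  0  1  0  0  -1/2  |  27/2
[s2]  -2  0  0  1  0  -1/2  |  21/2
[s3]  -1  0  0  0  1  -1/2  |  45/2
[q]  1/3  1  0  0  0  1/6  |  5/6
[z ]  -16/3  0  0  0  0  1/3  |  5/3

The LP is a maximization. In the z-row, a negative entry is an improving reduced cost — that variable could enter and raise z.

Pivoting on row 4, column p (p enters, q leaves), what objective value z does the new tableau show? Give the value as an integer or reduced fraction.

Minimum ratio for p: (5/6)/(1/3) = 5/2.
z changes by −(z-row coeff of p)·ratio = −(-16/3)·(5/2) = 40/3.
New z = 5/3 + (40/3) = 15.

15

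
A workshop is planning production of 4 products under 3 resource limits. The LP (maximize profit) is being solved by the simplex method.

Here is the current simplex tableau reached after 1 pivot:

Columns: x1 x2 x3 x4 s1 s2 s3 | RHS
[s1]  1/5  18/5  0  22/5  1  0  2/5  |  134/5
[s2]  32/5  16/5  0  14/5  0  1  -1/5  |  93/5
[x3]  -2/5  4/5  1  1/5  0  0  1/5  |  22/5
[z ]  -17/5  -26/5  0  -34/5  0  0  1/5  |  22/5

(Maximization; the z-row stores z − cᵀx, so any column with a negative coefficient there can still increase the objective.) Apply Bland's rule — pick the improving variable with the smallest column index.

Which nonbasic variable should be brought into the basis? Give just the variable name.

x1

Objective-row coefficients: x1: -17/5, x2: -26/5, x3: 0, x4: -34/5, s1: 0, s2: 0, s3: 1/5.
Improving columns: x1, x2, x4. Bland's rule picks the smallest column index → x1.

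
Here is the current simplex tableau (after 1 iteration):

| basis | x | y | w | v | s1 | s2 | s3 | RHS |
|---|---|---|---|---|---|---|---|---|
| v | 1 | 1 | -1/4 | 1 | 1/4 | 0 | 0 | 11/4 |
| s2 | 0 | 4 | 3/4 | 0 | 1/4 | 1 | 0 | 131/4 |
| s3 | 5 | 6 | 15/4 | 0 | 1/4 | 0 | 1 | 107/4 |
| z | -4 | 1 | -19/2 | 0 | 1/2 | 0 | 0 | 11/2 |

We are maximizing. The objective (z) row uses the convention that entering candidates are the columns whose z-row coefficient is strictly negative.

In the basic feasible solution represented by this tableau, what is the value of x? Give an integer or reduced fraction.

0

x is nonbasic (not in the basis column), so its value in the current BFS is 0.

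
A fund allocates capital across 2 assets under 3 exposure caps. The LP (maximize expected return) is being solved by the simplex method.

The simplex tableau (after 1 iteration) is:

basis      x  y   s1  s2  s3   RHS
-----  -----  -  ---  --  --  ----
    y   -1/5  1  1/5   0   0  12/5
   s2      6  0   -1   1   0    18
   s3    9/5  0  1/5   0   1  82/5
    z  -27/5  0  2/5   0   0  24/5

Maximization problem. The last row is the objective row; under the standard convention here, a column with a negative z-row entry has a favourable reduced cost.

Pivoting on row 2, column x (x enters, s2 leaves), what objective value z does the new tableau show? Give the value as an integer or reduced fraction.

21

Minimum ratio for x: 18/6 = 3.
z changes by −(z-row coeff of x)·ratio = −(-27/5)·3 = 81/5.
New z = 24/5 + (81/5) = 21.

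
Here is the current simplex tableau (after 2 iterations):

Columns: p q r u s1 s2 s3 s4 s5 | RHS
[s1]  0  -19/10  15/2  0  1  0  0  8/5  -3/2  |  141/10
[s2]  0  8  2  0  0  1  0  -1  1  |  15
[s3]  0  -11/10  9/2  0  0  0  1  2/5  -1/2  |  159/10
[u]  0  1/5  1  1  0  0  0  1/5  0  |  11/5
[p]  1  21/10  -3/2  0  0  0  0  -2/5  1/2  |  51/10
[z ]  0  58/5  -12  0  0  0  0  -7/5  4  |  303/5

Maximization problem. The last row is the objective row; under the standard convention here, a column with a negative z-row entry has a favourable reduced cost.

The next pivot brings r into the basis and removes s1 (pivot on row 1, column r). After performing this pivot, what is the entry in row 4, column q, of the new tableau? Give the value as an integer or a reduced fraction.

Pivot element is row 1, column r: 15/2.
Normalize row 1: new (row 1, q) = (-19/10)/(15/2) = -19/75.
row 4 ← row 4 − 1·(new row 1): 1/5 − 1·(-19/75) = 34/75.

34/75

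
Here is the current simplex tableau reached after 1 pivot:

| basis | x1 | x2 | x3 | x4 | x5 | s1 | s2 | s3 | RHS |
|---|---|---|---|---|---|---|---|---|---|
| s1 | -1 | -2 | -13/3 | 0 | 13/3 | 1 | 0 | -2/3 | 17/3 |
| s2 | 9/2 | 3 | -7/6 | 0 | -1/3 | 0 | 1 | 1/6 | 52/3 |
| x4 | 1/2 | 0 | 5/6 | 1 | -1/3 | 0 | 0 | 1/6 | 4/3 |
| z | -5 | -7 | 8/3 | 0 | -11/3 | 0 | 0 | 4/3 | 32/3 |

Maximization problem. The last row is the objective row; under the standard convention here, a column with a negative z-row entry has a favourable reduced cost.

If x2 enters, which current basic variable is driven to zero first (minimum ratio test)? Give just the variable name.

Ratios: row 1 (s1): entry -2 ≤ 0, skip; row 2 (s2): (52/3)/3 = 52/9; row 3 (x4): entry 0 ≤ 0, skip.
Minimum ratio 52/9 is in the s2 row, so s2 leaves.

s2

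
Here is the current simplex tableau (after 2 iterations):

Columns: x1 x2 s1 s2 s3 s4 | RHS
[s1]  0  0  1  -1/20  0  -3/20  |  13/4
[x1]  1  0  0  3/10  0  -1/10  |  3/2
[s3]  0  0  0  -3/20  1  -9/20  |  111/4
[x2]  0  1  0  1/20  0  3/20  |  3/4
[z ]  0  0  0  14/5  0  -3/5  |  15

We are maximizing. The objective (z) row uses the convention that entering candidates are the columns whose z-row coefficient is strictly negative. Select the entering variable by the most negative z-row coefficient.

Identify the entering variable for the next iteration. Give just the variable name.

Objective-row coefficients: x1: 0, x2: 0, s1: 0, s2: 14/5, s3: 0, s4: -3/5.
The most negative is -3/5 in column s4, so s4 enters.

s4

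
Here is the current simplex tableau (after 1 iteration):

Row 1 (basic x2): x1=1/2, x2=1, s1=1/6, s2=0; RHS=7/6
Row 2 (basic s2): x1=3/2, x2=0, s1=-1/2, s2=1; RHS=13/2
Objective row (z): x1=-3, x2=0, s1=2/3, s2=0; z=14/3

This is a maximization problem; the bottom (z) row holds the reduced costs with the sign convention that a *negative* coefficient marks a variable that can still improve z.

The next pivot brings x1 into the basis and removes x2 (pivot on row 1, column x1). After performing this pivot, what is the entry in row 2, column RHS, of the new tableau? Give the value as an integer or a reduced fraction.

3

Pivot element is row 1, column x1: 1/2.
Normalize row 1: new (row 1, RHS) = (7/6)/(1/2) = 7/3.
row 2 ← row 2 − (3/2)·(new row 1): 13/2 − (3/2)·(7/3) = 3.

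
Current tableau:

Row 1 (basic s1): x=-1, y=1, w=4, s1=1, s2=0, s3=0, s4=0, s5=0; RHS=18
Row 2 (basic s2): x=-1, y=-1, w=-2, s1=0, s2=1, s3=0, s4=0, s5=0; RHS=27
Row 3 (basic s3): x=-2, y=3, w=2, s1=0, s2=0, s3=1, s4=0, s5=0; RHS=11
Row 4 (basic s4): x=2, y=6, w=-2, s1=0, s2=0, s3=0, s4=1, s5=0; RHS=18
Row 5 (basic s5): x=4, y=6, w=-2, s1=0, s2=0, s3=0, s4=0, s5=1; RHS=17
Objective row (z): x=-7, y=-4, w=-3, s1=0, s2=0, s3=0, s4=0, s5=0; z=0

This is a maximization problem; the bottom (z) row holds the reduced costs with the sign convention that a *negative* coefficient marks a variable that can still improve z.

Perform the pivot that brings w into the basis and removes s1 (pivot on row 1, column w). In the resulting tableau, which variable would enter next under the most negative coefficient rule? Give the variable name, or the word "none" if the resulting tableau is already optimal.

Pivot element 4. New z-row = old z-row − (-3)·(row 1/4).
Updated z-row coefficients: x: -31/4, y: -13/4, w: 0, s1: 3/4, s2: 0, s3: 0, s4: 0, s5: 0.
The most negative is -31/4 in column x, so x would enter next.

x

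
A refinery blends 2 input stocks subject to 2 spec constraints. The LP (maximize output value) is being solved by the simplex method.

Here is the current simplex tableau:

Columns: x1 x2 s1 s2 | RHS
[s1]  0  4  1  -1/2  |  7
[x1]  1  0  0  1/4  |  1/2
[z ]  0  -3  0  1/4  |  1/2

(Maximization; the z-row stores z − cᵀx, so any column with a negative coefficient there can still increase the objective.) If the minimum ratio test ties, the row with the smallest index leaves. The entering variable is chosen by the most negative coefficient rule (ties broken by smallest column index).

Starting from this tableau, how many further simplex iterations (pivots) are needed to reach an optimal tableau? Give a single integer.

2

pivot: x2 in, s1 out → z = 23/4
pivot: s2 in, x1 out → z = 6
No improving column remains; optimal.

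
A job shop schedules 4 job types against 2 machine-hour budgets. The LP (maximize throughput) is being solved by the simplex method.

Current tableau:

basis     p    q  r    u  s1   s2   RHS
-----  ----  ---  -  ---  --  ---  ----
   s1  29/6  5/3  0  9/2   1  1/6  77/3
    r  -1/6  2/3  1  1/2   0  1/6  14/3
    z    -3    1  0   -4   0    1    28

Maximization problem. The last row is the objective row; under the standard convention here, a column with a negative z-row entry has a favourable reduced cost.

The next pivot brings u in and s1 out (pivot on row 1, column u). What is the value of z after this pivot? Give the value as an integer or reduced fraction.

Minimum ratio for u: (77/3)/(9/2) = 154/27.
z changes by −(z-row coeff of u)·ratio = −(-4)·(154/27) = 616/27.
New z = 28 + (616/27) = 1372/27.

1372/27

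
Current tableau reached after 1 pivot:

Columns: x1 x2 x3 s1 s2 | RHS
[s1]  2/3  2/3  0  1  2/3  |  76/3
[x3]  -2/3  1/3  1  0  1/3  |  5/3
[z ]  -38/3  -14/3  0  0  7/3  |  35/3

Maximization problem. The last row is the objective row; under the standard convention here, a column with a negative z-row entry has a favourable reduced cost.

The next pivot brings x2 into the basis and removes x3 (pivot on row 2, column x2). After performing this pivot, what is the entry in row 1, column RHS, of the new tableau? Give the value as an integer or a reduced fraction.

22

Pivot element is row 2, column x2: 1/3.
Normalize row 2: new (row 2, RHS) = (5/3)/(1/3) = 5.
row 1 ← row 1 − (2/3)·(new row 2): 76/3 − (2/3)·5 = 22.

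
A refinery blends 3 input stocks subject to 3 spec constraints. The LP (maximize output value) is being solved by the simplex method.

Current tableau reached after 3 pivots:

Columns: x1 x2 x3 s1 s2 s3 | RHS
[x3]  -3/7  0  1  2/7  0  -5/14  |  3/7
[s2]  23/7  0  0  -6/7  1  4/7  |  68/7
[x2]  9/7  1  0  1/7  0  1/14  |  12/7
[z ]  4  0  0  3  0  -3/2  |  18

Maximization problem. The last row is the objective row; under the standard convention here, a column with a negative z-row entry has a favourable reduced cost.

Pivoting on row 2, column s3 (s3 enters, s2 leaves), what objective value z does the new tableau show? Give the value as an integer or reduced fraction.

Minimum ratio for s3: (68/7)/(4/7) = 17.
z changes by −(z-row coeff of s3)·ratio = −(-3/2)·17 = 51/2.
New z = 18 + (51/2) = 87/2.

87/2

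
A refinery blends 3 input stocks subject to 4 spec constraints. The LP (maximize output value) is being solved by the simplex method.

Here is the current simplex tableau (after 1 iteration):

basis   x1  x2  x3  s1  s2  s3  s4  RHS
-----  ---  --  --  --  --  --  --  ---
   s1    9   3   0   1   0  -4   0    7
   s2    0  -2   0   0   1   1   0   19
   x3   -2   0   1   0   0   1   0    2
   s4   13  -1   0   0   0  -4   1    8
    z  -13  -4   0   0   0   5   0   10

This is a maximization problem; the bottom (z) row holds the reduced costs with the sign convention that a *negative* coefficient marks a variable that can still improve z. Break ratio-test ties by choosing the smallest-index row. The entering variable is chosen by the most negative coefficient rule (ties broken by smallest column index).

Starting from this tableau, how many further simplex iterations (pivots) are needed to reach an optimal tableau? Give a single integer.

pivot: x1 in, s4 out → z = 18
pivot: x2 in, s1 out → z = 959/48
pivot: s3 in, x3 out → z = 425/16
No improving column remains; optimal.

3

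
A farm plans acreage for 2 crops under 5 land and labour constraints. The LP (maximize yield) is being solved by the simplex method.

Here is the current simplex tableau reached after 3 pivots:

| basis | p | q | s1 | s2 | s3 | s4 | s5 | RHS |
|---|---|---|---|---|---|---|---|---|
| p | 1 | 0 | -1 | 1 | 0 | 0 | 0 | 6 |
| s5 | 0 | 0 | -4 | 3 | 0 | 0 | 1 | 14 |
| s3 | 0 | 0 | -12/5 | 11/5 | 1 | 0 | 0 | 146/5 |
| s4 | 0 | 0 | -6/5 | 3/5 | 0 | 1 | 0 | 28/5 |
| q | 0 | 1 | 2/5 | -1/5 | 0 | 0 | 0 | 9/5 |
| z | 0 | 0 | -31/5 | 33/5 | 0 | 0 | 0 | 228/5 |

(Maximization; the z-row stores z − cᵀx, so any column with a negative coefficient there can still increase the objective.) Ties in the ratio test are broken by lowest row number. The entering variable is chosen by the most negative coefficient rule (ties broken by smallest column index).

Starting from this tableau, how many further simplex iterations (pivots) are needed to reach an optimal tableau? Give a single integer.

pivot: s1 in, q out → z = 147/2
No improving column remains; optimal.

1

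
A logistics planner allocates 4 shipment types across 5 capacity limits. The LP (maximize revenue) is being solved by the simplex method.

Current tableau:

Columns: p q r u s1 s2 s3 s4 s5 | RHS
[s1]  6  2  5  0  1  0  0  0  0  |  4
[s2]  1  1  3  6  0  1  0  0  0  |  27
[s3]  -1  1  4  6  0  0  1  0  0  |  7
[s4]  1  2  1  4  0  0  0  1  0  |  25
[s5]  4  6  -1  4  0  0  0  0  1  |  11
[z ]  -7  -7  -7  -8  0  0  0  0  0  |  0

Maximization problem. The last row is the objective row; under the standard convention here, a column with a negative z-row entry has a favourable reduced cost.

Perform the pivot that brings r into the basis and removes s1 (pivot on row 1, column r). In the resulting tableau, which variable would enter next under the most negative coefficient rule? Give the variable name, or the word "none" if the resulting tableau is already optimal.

u

Pivot element 5. New z-row = old z-row − (-7)·(row 1/5).
Updated z-row coefficients: p: 7/5, q: -21/5, r: 0, u: -8, s1: 7/5, s2: 0, s3: 0, s4: 0, s5: 0.
The most negative is -8 in column u, so u would enter next.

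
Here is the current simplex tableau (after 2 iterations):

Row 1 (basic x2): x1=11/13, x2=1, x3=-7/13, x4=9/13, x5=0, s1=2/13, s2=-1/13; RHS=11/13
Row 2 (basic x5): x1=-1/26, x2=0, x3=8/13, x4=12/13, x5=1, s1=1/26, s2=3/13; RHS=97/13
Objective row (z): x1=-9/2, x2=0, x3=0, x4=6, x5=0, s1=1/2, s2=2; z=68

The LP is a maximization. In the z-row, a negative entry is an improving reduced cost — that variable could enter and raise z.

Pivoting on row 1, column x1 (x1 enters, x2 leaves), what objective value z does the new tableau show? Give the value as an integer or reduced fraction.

Minimum ratio for x1: (11/13)/(11/13) = 1.
z changes by −(z-row coeff of x1)·ratio = −(-9/2)·1 = 9/2.
New z = 68 + (9/2) = 145/2.

145/2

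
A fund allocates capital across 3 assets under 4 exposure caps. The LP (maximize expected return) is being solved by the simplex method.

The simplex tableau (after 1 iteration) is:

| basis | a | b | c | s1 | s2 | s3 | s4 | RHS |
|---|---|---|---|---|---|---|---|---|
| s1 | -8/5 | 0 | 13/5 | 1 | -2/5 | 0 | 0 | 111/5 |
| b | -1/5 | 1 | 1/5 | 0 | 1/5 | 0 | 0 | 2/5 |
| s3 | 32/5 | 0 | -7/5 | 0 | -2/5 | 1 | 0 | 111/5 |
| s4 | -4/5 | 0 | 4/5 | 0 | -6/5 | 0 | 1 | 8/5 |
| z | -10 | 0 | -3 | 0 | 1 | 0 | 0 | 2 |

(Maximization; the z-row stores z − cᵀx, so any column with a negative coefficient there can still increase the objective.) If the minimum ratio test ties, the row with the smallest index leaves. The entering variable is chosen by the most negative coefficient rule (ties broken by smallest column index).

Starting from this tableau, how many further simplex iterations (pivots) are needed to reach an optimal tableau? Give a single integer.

2

pivot: a in, s3 out → z = 587/16
pivot: c in, b out → z = 73
No improving column remains; optimal.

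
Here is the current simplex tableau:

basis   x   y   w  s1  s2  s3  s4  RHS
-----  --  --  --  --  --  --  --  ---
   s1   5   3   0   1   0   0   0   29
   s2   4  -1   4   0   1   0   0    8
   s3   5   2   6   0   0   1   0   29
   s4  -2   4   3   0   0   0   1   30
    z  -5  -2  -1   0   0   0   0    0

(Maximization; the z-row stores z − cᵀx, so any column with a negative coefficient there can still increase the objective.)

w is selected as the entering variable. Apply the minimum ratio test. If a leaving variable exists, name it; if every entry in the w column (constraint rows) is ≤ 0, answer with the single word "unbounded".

Ratios: row 1 (s1): entry 0 ≤ 0, skip; row 2 (s2): 8/4 = 2; row 3 (s3): 29/6 = 29/6; row 4 (s4): 30/3 = 10.
Minimum ratio is in the s2 row, so s2 leaves.

s2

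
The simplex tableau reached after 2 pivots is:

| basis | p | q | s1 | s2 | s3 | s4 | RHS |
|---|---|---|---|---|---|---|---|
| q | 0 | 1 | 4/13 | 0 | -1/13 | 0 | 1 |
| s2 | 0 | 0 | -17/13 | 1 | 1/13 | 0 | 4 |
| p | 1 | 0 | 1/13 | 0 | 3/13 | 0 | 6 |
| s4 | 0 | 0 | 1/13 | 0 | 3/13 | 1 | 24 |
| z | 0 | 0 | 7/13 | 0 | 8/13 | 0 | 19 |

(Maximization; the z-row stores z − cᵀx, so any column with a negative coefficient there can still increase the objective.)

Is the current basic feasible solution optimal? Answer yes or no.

No objective-row coefficient is strictly negative, so no entering variable exists; the tableau is optimal.

yes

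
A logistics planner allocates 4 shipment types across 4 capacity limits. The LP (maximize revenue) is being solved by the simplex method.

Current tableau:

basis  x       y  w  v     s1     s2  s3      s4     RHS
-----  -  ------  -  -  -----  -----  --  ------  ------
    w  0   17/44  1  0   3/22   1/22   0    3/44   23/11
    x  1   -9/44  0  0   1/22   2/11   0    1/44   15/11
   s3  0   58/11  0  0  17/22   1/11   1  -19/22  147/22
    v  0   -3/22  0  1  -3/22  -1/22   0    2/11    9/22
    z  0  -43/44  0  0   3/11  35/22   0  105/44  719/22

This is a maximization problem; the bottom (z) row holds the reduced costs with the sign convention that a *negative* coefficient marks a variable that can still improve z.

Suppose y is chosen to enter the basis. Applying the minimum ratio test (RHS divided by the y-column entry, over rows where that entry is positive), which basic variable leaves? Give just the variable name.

Ratios: row 1 (w): (23/11)/(17/44) = 92/17; row 2 (x): entry -9/44 ≤ 0, skip; row 3 (s3): (147/22)/(58/11) = 147/116; row 4 (v): entry -3/22 ≤ 0, skip.
Minimum ratio 147/116 is in the s3 row, so s3 leaves.

s3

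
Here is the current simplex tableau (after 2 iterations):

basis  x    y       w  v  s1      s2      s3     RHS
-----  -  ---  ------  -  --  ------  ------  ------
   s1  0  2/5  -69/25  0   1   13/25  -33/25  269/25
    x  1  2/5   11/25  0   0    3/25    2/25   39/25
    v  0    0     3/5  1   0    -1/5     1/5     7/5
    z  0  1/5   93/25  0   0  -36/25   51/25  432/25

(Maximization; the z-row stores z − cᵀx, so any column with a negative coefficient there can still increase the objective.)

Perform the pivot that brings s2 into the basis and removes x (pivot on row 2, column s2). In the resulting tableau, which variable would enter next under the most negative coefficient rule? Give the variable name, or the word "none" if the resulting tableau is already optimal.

Pivot element 3/25. New z-row = old z-row − (-36/25)·(row 2/(3/25)).
Updated z-row coefficients: x: 12, y: 5, w: 9, v: 0, s1: 0, s2: 0, s3: 3.
No coefficient is strictly negative; the tableau after this pivot is optimal.

none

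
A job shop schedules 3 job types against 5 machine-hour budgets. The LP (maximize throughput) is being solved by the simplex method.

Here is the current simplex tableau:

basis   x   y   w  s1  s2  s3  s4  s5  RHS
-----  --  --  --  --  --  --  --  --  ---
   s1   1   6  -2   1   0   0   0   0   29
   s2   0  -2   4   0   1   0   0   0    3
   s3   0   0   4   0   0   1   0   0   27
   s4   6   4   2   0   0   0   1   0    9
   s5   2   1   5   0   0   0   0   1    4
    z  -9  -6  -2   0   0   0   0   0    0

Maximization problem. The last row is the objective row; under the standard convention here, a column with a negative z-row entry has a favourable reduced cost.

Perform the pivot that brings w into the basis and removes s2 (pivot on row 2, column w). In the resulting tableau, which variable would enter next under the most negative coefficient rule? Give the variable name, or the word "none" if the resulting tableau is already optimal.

x

Pivot element 4. New z-row = old z-row − (-2)·(row 2/4).
Updated z-row coefficients: x: -9, y: -7, w: 0, s1: 0, s2: 1/2, s3: 0, s4: 0, s5: 0.
The most negative is -9 in column x, so x would enter next.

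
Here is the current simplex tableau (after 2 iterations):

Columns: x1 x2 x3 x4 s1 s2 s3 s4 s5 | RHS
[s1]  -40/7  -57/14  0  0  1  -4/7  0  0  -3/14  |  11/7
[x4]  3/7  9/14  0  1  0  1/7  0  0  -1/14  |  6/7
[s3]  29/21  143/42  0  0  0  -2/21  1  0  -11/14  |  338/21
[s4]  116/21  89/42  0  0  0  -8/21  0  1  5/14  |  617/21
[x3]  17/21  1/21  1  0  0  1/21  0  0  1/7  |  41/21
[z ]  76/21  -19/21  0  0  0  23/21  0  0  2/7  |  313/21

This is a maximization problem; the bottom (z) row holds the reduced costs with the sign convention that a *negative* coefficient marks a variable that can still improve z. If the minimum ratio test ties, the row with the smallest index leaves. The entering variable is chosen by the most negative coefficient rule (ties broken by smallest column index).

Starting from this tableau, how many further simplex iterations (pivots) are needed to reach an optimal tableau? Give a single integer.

1

pivot: x2 in, x4 out → z = 145/9
No improving column remains; optimal.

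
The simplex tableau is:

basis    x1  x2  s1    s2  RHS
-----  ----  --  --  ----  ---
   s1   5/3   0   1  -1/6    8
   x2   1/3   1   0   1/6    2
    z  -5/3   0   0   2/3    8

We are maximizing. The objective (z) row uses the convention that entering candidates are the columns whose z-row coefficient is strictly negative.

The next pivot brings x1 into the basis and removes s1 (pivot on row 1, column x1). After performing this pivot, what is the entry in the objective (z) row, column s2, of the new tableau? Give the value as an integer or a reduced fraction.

1/2

Pivot element is row 1, column x1: 5/3.
Normalize row 1: new (row 1, s2) = (-1/6)/(5/3) = -1/10.
z-row ← z-row − (-5/3)·(new row 1): 2/3 − (-5/3)·(-1/10) = 1/2.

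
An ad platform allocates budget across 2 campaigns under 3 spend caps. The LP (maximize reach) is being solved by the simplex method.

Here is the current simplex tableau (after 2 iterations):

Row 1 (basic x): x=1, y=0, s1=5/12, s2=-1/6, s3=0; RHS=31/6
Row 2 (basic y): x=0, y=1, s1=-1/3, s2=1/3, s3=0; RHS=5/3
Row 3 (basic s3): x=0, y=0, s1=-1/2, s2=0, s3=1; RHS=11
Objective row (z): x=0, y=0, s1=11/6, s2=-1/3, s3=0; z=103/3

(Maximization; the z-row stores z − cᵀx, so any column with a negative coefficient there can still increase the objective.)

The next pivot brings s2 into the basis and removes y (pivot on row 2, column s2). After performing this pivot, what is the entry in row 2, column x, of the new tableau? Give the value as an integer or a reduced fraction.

0

Pivot element is row 2, column s2: 1/3.
Normalize row 2: new (row 2, x) = 0/(1/3) = 0.
Row 2 is the pivot row, so the entry is 0.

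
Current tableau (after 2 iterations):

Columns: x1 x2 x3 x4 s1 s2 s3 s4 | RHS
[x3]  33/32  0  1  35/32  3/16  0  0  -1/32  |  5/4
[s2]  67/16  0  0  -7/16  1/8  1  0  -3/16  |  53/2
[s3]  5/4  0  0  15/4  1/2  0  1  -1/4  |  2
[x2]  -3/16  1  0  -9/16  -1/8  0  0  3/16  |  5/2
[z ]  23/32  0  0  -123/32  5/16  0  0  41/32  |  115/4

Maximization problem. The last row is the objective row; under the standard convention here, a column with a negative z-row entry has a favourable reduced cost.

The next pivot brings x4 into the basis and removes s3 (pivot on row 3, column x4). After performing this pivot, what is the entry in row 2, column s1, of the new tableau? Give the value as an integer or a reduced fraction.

Pivot element is row 3, column x4: 15/4.
Normalize row 3: new (row 3, s1) = (1/2)/(15/4) = 2/15.
row 2 ← row 2 − (-7/16)·(new row 3): 1/8 − (-7/16)·(2/15) = 11/60.

11/60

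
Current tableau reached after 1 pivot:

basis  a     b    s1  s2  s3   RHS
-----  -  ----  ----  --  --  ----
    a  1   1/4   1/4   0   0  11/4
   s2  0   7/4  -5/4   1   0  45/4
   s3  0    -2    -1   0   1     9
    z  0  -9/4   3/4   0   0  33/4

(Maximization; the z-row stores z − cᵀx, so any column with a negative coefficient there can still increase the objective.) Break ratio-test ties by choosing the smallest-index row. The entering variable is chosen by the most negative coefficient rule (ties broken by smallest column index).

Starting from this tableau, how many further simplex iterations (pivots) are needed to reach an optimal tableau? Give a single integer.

2

pivot: b in, s2 out → z = 159/7
pivot: s1 in, a out → z = 25
No improving column remains; optimal.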